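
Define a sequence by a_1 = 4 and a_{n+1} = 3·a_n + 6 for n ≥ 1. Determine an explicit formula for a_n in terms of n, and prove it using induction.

Computing the first terms: a_1 = 4, a_2 = 18, a_3 = 60. This suggests a_n = 7·3^(n - 1) - 3.
For the base case n = 1: the formula gives 4 = 4 = a_1.
Inductive step: suppose the statement holds for some k ≥ 1, so a_k = 7·3^(k - 1) - 3.
Then a_{k+1} = 3·a_k + 6 = 3·(7·3^(k - 1) - 3) + 6 = 7·3^k - 3 = 7·3^((k+1) - 1) - 3,
which is the claimed formula at n = k+1.
By induction, the statement is established for all n ≥ 1.

a_n = 7·3^(n - 1) - 3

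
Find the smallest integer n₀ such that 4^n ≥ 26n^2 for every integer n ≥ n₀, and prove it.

At n = 4: 256 < 416, so the inequality fails and n₀ ≥ 5. We prove 4^n ≥ 26n^2 for all n ≥ 5.
Base step (n = 5): 4^n = 1024 and 26n^2 = 650, so 1024 ≥ 650.
For the inductive step, assume it holds for an arbitrary j ≥ 5, so 4^j ≥ 26j^2.
Then 4^(j + 1) = 4·(4^j) ≥ 4·(26j^2).
Also, for j ≥ 5 we have 4·(26j^2) ≥ 26(j+1)^2, since 4 ≥ (1 + 1/j)^2 for all j ≥ 5.
Combining, 4^(j + 1) ≥ 26(j+1)^2.
By the principle of mathematical induction, the result holds for all n ≥ 5.
Hence the smallest such n₀ is 5.

n₀ = 5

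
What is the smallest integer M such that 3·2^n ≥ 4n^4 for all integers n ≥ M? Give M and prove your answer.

M = 17

At n = 16: 196608 < 262144, so the inequality fails and M ≥ 17. We prove 3·2^n ≥ 4n^4 for all n ≥ 17.
When n = 17: 3·2^n = 393216 and 4n^4 = 334084, so 393216 ≥ 334084.
For the inductive step, assume it holds for an arbitrary m ≥ 17, so 3·2^m ≥ 4m^4.
Then 3·2^(m + 1) = 2·(3·2^m) ≥ 2·(4m^4).
Also, for m ≥ 17 we have 2·(4m^4) ≥ 4(m+1)^4, since 2 ≥ (1 + 1/m)^4 for all m ≥ 17.
Combining, 3·2^(m + 1) ≥ 4(m+1)^4.
By the principle of mathematical induction, the result holds for all n ≥ 17.
Hence the smallest such M is 17.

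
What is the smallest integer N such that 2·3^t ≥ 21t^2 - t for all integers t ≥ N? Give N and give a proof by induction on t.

At t = 5: 486 < 520, so the inequality fails and N ≥ 6. We prove 2·3^t ≥ 21t^2 - t for all t ≥ 6.
Base step (t = 6): 2·3^t = 1458 and 21t^2 - t = 750, so 1458 ≥ 750.
For the inductive step, assume it holds for an arbitrary j ≥ 6, so 2·3^j ≥ 21j^2 - j.
Then 2·3^(j + 1) = 3·(2·3^j) ≥ 3·(21j^2 - j).
Also, for j ≥ 6 we have 3·(21j^2 - j) ≥ 21(j+1)^2 - (j+1), since 3·(21j^2 - j) − (21(j+1)^2 - (j+1)) = 42j^2 - 44j - 20, which is nonnegative for all j ≥ 6.
Combining, 2·3^(j + 1) ≥ 21(j+1)^2 - (j+1).
By the principle of mathematical induction, the result holds for all t ≥ 6.
Hence the smallest such N is 6.

N = 6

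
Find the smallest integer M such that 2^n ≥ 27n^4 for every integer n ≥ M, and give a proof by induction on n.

At n = 22: 4194304 < 6324912, so the inequality fails and M ≥ 23. We prove 2^n ≥ 27n^4 for all n ≥ 23.
For the base case n = 23: 2^n = 8388608 and 27n^4 = 7555707, so 8388608 ≥ 7555707.
Inductive step: assume the claim holds for n = j, so 2^j ≥ 27j^4.
Then 2^(j + 1) = 2·(2^j) ≥ 2·(27j^4).
Also, for j ≥ 23 we have 2·(27j^4) ≥ 27(j+1)^4, since 2 ≥ (1 + 1/j)^4 for all j ≥ 23.
Combining, 2^(j + 1) ≥ 27(j+1)^4.
By induction, the statement is established for all n ≥ 23.
Hence the smallest such M is 23.

M = 23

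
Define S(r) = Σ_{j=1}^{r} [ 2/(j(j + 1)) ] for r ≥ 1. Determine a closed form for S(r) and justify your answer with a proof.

We claim S(r) = 2r/(r + 1) for all r ≥ 1.
When r = 1: S(1) = 1, and the closed form gives 1. They agree.
For the inductive step, assume it holds for an arbitrary j ≥ 1, so S(j) = 2j/(j + 1).
Then S(j+1) = S(j) + (2/((j + 1)(j + 2))) = (2j/(j + 1)) + (2/((j + 1)(j + 2))).
Simplifying, S(j+1) = 2(j + 1)/(j + 2) = 2(j+1)/((j+1) + 1),
which is the closed form with r = j+1.
This completes the induction.

S(r) = 2r/(r + 1)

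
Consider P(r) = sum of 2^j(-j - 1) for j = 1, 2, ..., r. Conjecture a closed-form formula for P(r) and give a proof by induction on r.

P(r) = -2^(r + 1)r

We claim P(r) = -2^(r + 1)r for all r ≥ 1.
For the base case r = 1: P(1) = -4, and the closed form gives -4. They agree.
For the inductive step, assume it holds for an arbitrary j ≥ 1, so P(j) = -2^(j + 1)j.
Then P(j+1) = P(j) + (2^(j + 1)(-j - 2)) = (-2^(j + 1)j) + (2^(j + 1)(-j - 2)).
Simplifying, P(j+1) = 2^(j + 2)(-j - 1) = -2^((j+1) + 1)(j+1),
which is the closed form with r = j+1.
By the principle of mathematical induction, the result holds for all r ≥ 1.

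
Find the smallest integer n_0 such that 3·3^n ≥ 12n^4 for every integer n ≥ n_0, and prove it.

n_0 = 10

At n = 9: 59049 < 78732, so the inequality fails and n_0 ≥ 10. We prove 3·3^n ≥ 12n^4 for all n ≥ 10.
For the base case n = 10: 3·3^n = 177147 and 12n^4 = 120000, so 177147 ≥ 120000.
Inductive step: suppose the statement holds for some j ≥ 10, so 3·3^j ≥ 12j^4.
Then 3·3^(j + 1) = 3·(3·3^j) ≥ 3·(12j^4).
Also, for j ≥ 10 we have 3·(12j^4) ≥ 12(j+1)^4, since 3 ≥ (1 + 1/j)^4 for all j ≥ 10.
Combining, 3·3^(j + 1) ≥ 12(j+1)^4.
By induction, the statement is established for all n ≥ 10.
Hence the smallest such n_0 is 10.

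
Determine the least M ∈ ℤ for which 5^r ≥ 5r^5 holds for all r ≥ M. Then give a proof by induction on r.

M = 8

At r = 7: 78125 < 84035, so the inequality fails and M ≥ 8. We prove 5^r ≥ 5r^5 for all r ≥ 8.
Base step (r = 8): 5^r = 390625 and 5r^5 = 163840, so 390625 ≥ 163840.
Suppose the result is true for r = k, so 5^k ≥ 5k^5.
Then 5^(k + 1) = 5·(5^k) ≥ 5·(5k^5).
Also, for k ≥ 8 we have 5·(5k^5) ≥ 5(k+1)^5, since 5 ≥ (1 + 1/k)^5 for all k ≥ 8.
Combining, 5^(k + 1) ≥ 5(k+1)^5.
By induction, the statement is established for all r ≥ 8.
Hence the smallest such M is 8.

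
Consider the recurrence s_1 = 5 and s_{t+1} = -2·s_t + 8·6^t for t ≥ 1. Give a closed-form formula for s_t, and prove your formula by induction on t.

Computing the first terms: s_1 = 5, s_2 = 38, s_3 = 212. This suggests s_t = -(-2)^(t - 1) + 6^t.
When t = 1: the formula gives 5 = 5 = s_1.
Inductive step: suppose the statement holds for some m ≥ 1, so s_m = -(-2)^(m - 1) + 6^m.
Then s_{m+1} = -2·s_m + 8·6^m = -2·(-(-2)^(m - 1) + 6^m) + 8·6^m = -(-2)^m + 6^(m + 1) = -(-2)^((m+1) - 1) + 6^(m+1),
which is the claimed formula at t = m+1.
This completes the induction.

s_t = -(-2)^(t - 1) + 6^t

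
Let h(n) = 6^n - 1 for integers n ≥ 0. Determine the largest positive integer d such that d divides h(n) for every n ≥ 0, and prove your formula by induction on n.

Computing the first values: h(0) = 0 and h(1) = 5; gcd(0, 5) = 5, so d ≤ 5.
We prove 5 | 6^n - 1 for all n ≥ 0 by induction on n.
For the base case n = 0: h(0) = 0 = 5·(0), so 5 | h(0).
For the inductive step, assume it holds for an arbitrary r ≥ 0, i.e. 5 | h(r). Then
h(r+1) = 6^(r+1) - 1 = 6·(6^r - 1) + 5 = 6·h(r) + 5. The first term is divisible by 5 by the inductive hypothesis, and 5 is divisible by 5. Hence 5 | h(r+1).
By induction, the statement is established for all n ≥ 0.
Therefore the largest such d is 5.

d = 5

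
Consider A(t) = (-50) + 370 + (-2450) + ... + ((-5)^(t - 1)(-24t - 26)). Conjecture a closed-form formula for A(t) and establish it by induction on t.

A(t) = (-5)^t(4t + 5) - 5

We claim A(t) = (-5)^t(4t + 5) - 5 for all t ≥ 1.
Base case (t = 1): A(1) = -50, and the closed form gives -50. They agree.
For the inductive step, assume it holds for an arbitrary i ≥ 1, so A(i) = (-5)^i(4i + 5) - 5.
Then A(i+1) = A(i) + ((-5)^i(-24i - 50)) = ((-5)^i(4i + 5) - 5) + ((-5)^i(-24i - 50)).
Simplifying, A(i+1) = -20(-5)^i·i - 45(-5)^i - 5 = (-5)^(i+1)(4(i+1) + 5) - 5,
which is the closed form with t = i+1.
By the principle of mathematical induction, the result holds for all t ≥ 1.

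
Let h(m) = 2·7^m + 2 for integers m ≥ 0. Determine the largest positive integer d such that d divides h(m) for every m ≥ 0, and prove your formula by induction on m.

Computing the first values: h(0) = 4 and h(1) = 16; gcd(4, 16) = 4, so d ≤ 4.
We prove 4 | 2·7^m + 2 for all m ≥ 0 by induction on m.
Base step (m = 0): h(0) = 4 = 4·(1), so 4 | h(0).
Inductive step: suppose the statement holds for some r ≥ 0, i.e. 4 | h(r). Then
h(r+1) = 2·7^(r+1) + 2 = 7·(2·7^r + 2) - 12 = 7·h(r) - 12. The first term is divisible by 4 by the inductive hypothesis, and -12 is divisible by 4. Hence 4 | h(r+1).
Hence, by induction on m, the claim holds for every m ≥ 0.
Therefore the largest such d is 4.

d = 4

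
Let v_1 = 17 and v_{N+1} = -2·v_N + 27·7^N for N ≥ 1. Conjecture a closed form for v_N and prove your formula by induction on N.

v_N = -(-2)^(N + 1) + 3·7^N

Computing the first terms: v_1 = 17, v_2 = 155, v_3 = 1013. This suggests v_N = -(-2)^(N + 1) + 3·7^N.
Base step (N = 1): the formula gives 17 = 17 = v_1.
Suppose the result is true for N = j, so v_j = -(-2)^(j + 1) + 3·7^j.
Then v_{j+1} = -2·v_j + 27·7^j = -2·(-(-2)^(j + 1) + 3·7^j) + 27·7^j = -(-2)^(j + 2) + 3·7^(j + 1) = -(-2)^((j+1) + 1) + 3·7^(j+1),
which is the claimed formula at N = j+1.
By the principle of mathematical induction, the result holds for all N ≥ 1.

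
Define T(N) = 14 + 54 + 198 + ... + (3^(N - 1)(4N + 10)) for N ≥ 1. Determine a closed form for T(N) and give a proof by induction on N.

We claim T(N) = 2·3^N(N + 2) - 4 for all N ≥ 1.
Base case (N = 1): T(1) = 14, and the closed form gives 14. They agree.
For the inductive step, assume it holds for an arbitrary p ≥ 1, so T(p) = 2·3^p(p + 2) - 4.
Then T(p+1) = T(p) + (3^p(4p + 14)) = (2·3^p(p + 2) - 4) + (3^p(4p + 14)).
Simplifying, T(p+1) = 6·3^p·p + 18·3^p - 4 = 2·3^(p+1)((p+1) + 2) - 4,
which is the closed form with N = p+1.
This completes the induction.

T(N) = 2·3^N(N + 2) - 4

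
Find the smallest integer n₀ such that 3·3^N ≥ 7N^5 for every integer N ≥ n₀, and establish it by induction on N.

At N = 12: 1594323 < 1741824, so the inequality fails and n₀ ≥ 13. We prove 3·3^N ≥ 7N^5 for all N ≥ 13.
Base step (N = 13): 3·3^N = 4782969 and 7N^5 = 2599051, so 4782969 ≥ 2599051.
Suppose the result is true for N = j, so 3·3^j ≥ 7j^5.
Then 3·3^(j + 1) = 3·(3·3^j) ≥ 3·(7j^5).
Also, for j ≥ 13 we have 3·(7j^5) ≥ 7(j+1)^5, since 3 ≥ (1 + 1/j)^5 for all j ≥ 13.
Combining, 3·3^(j + 1) ≥ 7(j+1)^5.
Hence, by induction on N, the claim holds for every N ≥ 13.
Hence the smallest such n₀ is 13.

n₀ = 13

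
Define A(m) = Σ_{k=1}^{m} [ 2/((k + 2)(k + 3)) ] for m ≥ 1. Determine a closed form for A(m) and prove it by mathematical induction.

A(m) = 2m/(3(m + 3))

We claim A(m) = 2m/(3(m + 3)) for all m ≥ 1.
Base case (m = 1): A(1) = 1/6, and the closed form gives 1/6. They agree.
Suppose the result is true for m = k, so A(k) = 2k/(3(k + 3)).
Then A(k+1) = A(k) + (2/((k + 3)(k + 4))) = (2k/(3(k + 3))) + (2/((k + 3)(k + 4))).
Simplifying, A(k+1) = 2(k + 1)/(3(k + 4)) = 2(k+1)/(3((k+1) + 3)),
which is the closed form with m = k+1.
By induction, the statement is established for all m ≥ 1.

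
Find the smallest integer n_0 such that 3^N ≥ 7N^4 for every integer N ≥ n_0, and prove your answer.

At N = 10: 59049 < 70000, so the inequality fails and n_0 ≥ 11. We prove 3^N ≥ 7N^4 for all N ≥ 11.
Base step (N = 11): 3^N = 177147 and 7N^4 = 102487, so 177147 ≥ 102487.
Inductive step: assume the claim holds for N = m, so 3^m ≥ 7m^4.
Then 3^(m + 1) = 3·(3^m) ≥ 3·(7m^4).
Also, for m ≥ 11 we have 3·(7m^4) ≥ 7(m+1)^4, since 3 ≥ (1 + 1/m)^4 for all m ≥ 11.
Combining, 3^(m + 1) ≥ 7(m+1)^4.
This completes the induction.
Hence the smallest such n_0 is 11.

n_0 = 11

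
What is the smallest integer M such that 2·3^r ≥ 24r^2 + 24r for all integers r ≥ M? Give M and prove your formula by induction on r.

M = 6

At r = 5: 486 < 720, so the inequality fails and M ≥ 6. We prove 2·3^r ≥ 24r^2 + 24r for all r ≥ 6.
Base case (r = 6): 2·3^r = 1458 and 24r^2 + 24r = 1008, so 1458 ≥ 1008.
Inductive step: assume the claim holds for r = i, so 2·3^i ≥ 24i^2 + 24i.
Then 2·3^(i + 1) = 3·(2·3^i) ≥ 3·(24i^2 + 24i).
Also, for i ≥ 6 we have 3·(24i^2 + 24i) ≥ 24(i+1)^2 + 24(i+1), since 3·(24i^2 + 24i) − (24(i+1)^2 + 24(i+1)) = 48i^2 - 48, which is nonnegative for all i ≥ 6.
Combining, 2·3^(i + 1) ≥ 24(i+1)^2 + 24(i+1).
By induction, the statement is established for all r ≥ 6.
Hence the smallest such M is 6.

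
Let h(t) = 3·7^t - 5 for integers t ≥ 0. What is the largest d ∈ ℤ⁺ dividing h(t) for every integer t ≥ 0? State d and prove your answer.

d = 2

Computing the first values: h(0) = -2 and h(1) = 16; gcd(-2, 16) = 2, so d ≤ 2.
We prove 2 | 3·7^t - 5 for all t ≥ 0 by induction on t.
For the base case t = 0: h(0) = -2 = 2·(-1), so 2 | h(0).
Inductive step: suppose the statement holds for some p ≥ 0, i.e. 2 | h(p). Then
h(p+1) = 3·7^(p+1) - 5 = 7·(3·7^p - 5) + 30 = 7·h(p) + 30. The first term is divisible by 2 by the inductive hypothesis, and 30 is divisible by 2. Hence 2 | h(p+1).
By the principle of mathematical induction, the result holds for all t ≥ 0.
Therefore the largest such d is 2.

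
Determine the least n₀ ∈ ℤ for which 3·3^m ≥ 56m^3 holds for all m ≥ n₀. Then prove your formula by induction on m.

At m = 8: 19683 < 28672, so the inequality fails and n₀ ≥ 9. We prove 3·3^m ≥ 56m^3 for all m ≥ 9.
Base case (m = 9): 3·3^m = 59049 and 56m^3 = 40824, so 59049 ≥ 40824.
Suppose the result is true for m = j, so 3·3^j ≥ 56j^3.
Then 3·3^(j + 1) = 3·(3·3^j) ≥ 3·(56j^3).
Also, for j ≥ 9 we have 3·(56j^3) ≥ 56(j+1)^3, since 3 ≥ (1 + 1/j)^3 for all j ≥ 9.
Combining, 3·3^(j + 1) ≥ 56(j+1)^3.
Hence, by induction on m, the claim holds for every m ≥ 9.
Hence the smallest such n₀ is 9.

n₀ = 9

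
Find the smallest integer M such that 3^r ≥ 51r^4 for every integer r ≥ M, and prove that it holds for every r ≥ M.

At r = 12: 531441 < 1057536, so the inequality fails and M ≥ 13. We prove 3^r ≥ 51r^4 for all r ≥ 13.
When r = 13: 3^r = 1594323 and 51r^4 = 1456611, so 1594323 ≥ 1456611.
Inductive step: assume the claim holds for r = i, so 3^i ≥ 51i^4.
Then 3^(i + 1) = 3·(3^i) ≥ 3·(51i^4).
Also, for i ≥ 13 we have 3·(51i^4) ≥ 51(i+1)^4, since 3 ≥ (1 + 1/i)^4 for all i ≥ 13.
Combining, 3^(i + 1) ≥ 51(i+1)^4.
Hence, by induction on r, the claim holds for every r ≥ 13.
Hence the smallest such M is 13.

M = 13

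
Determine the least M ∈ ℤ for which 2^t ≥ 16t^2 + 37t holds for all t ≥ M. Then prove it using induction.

M = 12

At t = 11: 2048 < 2343, so the inequality fails and M ≥ 12. We prove 2^t ≥ 16t^2 + 37t for all t ≥ 12.
Base step (t = 12): 2^t = 4096 and 16t^2 + 37t = 2748, so 4096 ≥ 2748.
Inductive step: suppose the statement holds for some j ≥ 12, so 2^j ≥ 16j^2 + 37j.
Then 2^(j + 1) = 2·(2^j) ≥ 2·(16j^2 + 37j).
Also, for j ≥ 12 we have 2·(16j^2 + 37j) ≥ 16(j+1)^2 + 37(j+1), since 2·(16j^2 + 37j) − (16(j+1)^2 + 37(j+1)) = 16j^2 + 5j - 53, which is nonnegative for all j ≥ 12.
Combining, 2^(j + 1) ≥ 16(j+1)^2 + 37(j+1).
This completes the induction.
Hence the smallest such M is 12.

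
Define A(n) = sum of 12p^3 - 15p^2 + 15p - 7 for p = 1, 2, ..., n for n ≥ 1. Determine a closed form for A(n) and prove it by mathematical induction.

We claim A(n) = n(3n^3 + n^2 + 3n - 2) for all n ≥ 1.
Base case (n = 1): A(1) = 5, and the closed form gives 5. They agree.
Suppose the result is true for n = p, so A(p) = p(3p^3 + p^2 + 3p - 2).
Then A(p+1) = A(p) + (12p^3 + 21p^2 + 21p + 5) = (p(3p^3 + p^2 + 3p - 2)) + (12p^3 + 21p^2 + 21p + 5).
Simplifying, A(p+1) = (p + 1)(3p^3 + 10p^2 + 14p + 5) = (p+1)(3(p+1)^3 + (p+1)^2 + 3(p+1) - 2),
which is the closed form with n = p+1.
By induction, the statement is established for all n ≥ 1.

A(n) = n(3n^3 + n^2 + 3n - 2)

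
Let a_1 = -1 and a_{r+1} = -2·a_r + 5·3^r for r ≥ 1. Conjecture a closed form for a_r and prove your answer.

a_r = -(-2)^(r + 1) + 3^r

Computing the first terms: a_1 = -1, a_2 = 17, a_3 = 11. This suggests a_r = -(-2)^(r + 1) + 3^r.
For the base case r = 1: the formula gives -1 = -1 = a_1.
For the inductive step, assume it holds for an arbitrary p ≥ 1, so a_p = -(-2)^(p + 1) + 3^p.
Then a_{p+1} = -2·a_p + 5·3^p = -2·(-(-2)^(p + 1) + 3^p) + 5·3^p = -(-2)^(p + 2) + 3^(p + 1) = -(-2)^((p+1) + 1) + 3^(p+1),
which is the claimed formula at r = p+1.
This completes the induction.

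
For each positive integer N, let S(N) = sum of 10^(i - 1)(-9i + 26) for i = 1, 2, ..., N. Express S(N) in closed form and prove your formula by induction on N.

We claim S(N) = 10^N(-N + 3) - 3 for all N ≥ 1.
For the base case N = 1: S(1) = 17, and the closed form gives 17. They agree.
Inductive step: assume the claim holds for N = i, so S(i) = 10^i(-i + 3) - 3.
Then S(i+1) = S(i) + (10^i(-9i + 17)) = (10^i(-i + 3) - 3) + (10^i(-9i + 17)).
Simplifying, S(i+1) = -10·10^i·i + 20·10^i - 3 = 10^(i+1)(-(i+1) + 3) - 3,
which is the closed form with N = i+1.
By induction, the statement is established for all N ≥ 1.

S(N) = 10^N(-N + 3) - 3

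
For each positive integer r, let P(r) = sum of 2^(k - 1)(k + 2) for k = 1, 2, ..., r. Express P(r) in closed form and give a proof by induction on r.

We claim P(r) = 2^r(r + 1) - 1 for all r ≥ 1.
For the base case r = 1: P(1) = 3, and the closed form gives 3. They agree.
Inductive step: assume the claim holds for r = k, so P(k) = 2^k(k + 1) - 1.
Then P(k+1) = P(k) + (2^k(k + 3)) = (2^k(k + 1) - 1) + (2^k(k + 3)).
Simplifying, P(k+1) = 2^(k + 1)k + 2^(k + 2) - 1 = 2^(k+1)((k+1) + 1) - 1,
which is the closed form with r = k+1.
By induction, the statement is established for all r ≥ 1.

P(r) = 2^r(r + 1) - 1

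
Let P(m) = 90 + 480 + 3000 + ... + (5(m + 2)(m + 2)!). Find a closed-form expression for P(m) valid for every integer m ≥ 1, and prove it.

We claim P(m) = 5(m + 3)! - 30 for all m ≥ 1.
Base case (m = 1): P(1) = 90, and the closed form gives 90. They agree.
Inductive step: assume the claim holds for m = k, so P(k) = 5(k + 3)! - 30.
Then P(k+1) = P(k) + (5(k + 3)(k + 3)!) = (5(k + 3)! - 30) + (5(k + 3)(k + 3)!).
Simplifying, P(k+1) = 5((k+1) + 3)! - 30,
which is the closed form with m = k+1.
By induction, the statement is established for all m ≥ 1.

P(m) = 5(m + 3)! - 30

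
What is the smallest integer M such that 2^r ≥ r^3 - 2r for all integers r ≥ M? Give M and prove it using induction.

M = 10

At r = 9: 512 < 711, so the inequality fails and M ≥ 10. We prove 2^r ≥ r^3 - 2r for all r ≥ 10.
Base case (r = 10): 2^r = 1024 and r^3 - 2r = 980, so 1024 ≥ 980.
Suppose the result is true for r = p, so 2^p ≥ p^3 - 2p.
Then 2^(p + 1) = 2·(2^p) ≥ 2·(p^3 - 2p).
Also, for p ≥ 10 we have 2·(p^3 - 2p) ≥ (p+1)^3 - 2(p+1), since 2·(p^3 - 2p) − ((p+1)^3 - 2(p+1)) = p^3 - 3p^2 - 5p + 1, which is nonnegative for all p ≥ 10.
Combining, 2^(p + 1) ≥ (p+1)^3 - 2(p+1).
By the principle of mathematical induction, the result holds for all r ≥ 10.
Hence the smallest such M is 10.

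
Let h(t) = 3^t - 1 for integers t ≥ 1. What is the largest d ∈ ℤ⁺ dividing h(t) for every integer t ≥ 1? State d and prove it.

Computing the first values: h(1) = 2 and h(2) = 8; gcd(2, 8) = 2, so d ≤ 2.
We prove 2 | 3^t - 1 for all t ≥ 1 by induction on t.
Base case (t = 1): h(1) = 2 = 2·(1), so 2 | h(1).
For the inductive step, assume it holds for an arbitrary p ≥ 1, i.e. 2 | h(p). Then
3^{p+1} − 1^{p+1} = 3·3^p − 1·1^p = 3·(3^p − 1^p) + (2)·1^p. The first term is divisible by 2 by the inductive hypothesis, and the second term (2)·1^p is divisible by 2 since 2 | 2. Hence 2 | h(p+1).
By the principle of mathematical induction, the result holds for all t ≥ 1.
Therefore the largest such d is 2.

d = 2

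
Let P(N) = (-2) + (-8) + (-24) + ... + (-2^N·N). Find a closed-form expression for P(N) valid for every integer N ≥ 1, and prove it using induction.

We claim P(N) = 2·2^N(-N + 1) - 2 for all N ≥ 1.
When N = 1: P(1) = -2, and the closed form gives -2. They agree.
Inductive step: suppose the statement holds for some j ≥ 1, so P(j) = 2·2^j(-j + 1) - 2.
Then P(j+1) = P(j) + (2^(j + 1)(-j - 1)) = (2·2^j(-j + 1) - 2) + (2^(j + 1)(-j - 1)).
Simplifying, P(j+1) = -4·2^j·j - 2 = 2·2^(j+1)(-(j+1) + 1) - 2,
which is the closed form with N = j+1.
By the principle of mathematical induction, the result holds for all N ≥ 1.

P(N) = 2·2^N(-N + 1) - 2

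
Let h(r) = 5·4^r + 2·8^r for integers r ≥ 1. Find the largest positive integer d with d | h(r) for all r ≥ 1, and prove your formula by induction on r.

d = 4

Computing the first values: h(1) = 36 and h(2) = 208; gcd(36, 208) = 4, so d ≤ 4.
We prove 4 | 5·4^r + 2·8^r for all r ≥ 1 by induction on r.
For the base case r = 1: h(1) = 36 = 4·(9), so 4 | h(1).
For the inductive step, assume it holds for an arbitrary m ≥ 1, i.e. 4 | h(m). Then
h(m+1) − 8·h(m) = (5·4^(m+1) + 2·8^(m+1)) − 8·(5·4^m + 2·8^m) = (5)·4^m·(4 − 8) = (-20)·4^m. Since 4 | h(m) by the inductive hypothesis, 4 | 8·h(m); and 4 | -20 since -20 = 4·-5. Therefore 4 | h(m+1).
By the principle of mathematical induction, the result holds for all r ≥ 1.
Therefore the largest such d is 4.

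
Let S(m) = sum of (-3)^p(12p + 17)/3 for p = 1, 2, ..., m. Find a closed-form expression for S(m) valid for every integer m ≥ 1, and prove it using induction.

S(m) = (-3)^m(3m + 5) - 5

We claim S(m) = (-3)^m(3m + 5) - 5 for all m ≥ 1.
When m = 1: S(1) = -29, and the closed form gives -29. They agree.
Suppose the result is true for m = p, so S(p) = (-3)^p(3p + 5) - 5.
Then S(p+1) = S(p) + ((-3)^p(-12p - 29)) = ((-3)^p(3p + 5) - 5) + ((-3)^p(-12p - 29)).
Simplifying, S(p+1) = -9(-3)^p·p - 24(-3)^p - 5 = (-3)^(p+1)(3(p+1) + 5) - 5,
which is the closed form with m = p+1.
By the principle of mathematical induction, the result holds for all m ≥ 1.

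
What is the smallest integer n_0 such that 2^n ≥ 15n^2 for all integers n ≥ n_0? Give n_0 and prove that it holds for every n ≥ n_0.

n_0 = 11

At n = 10: 1024 < 1500, so the inequality fails and n_0 ≥ 11. We prove 2^n ≥ 15n^2 for all n ≥ 11.
For the base case n = 11: 2^n = 2048 and 15n^2 = 1815, so 2048 ≥ 1815.
For the inductive step, assume it holds for an arbitrary m ≥ 11, so 2^m ≥ 15m^2.
Then 2^(m + 1) = 2·(2^m) ≥ 2·(15m^2).
Also, for m ≥ 11 we have 2·(15m^2) ≥ 15(m+1)^2, since 2 ≥ (1 + 1/m)^2 for all m ≥ 11.
Combining, 2^(m + 1) ≥ 15(m+1)^2.
Hence, by induction on n, the claim holds for every n ≥ 11.
Hence the smallest such n_0 is 11.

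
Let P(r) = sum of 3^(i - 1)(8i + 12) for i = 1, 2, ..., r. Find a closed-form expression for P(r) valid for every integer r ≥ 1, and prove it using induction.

We claim P(r) = 4·3^r(r + 1) - 4 for all r ≥ 1.
Base step (r = 1): P(1) = 20, and the closed form gives 20. They agree.
Inductive step: assume the claim holds for r = i, so P(i) = 4·3^i(i + 1) - 4.
Then P(i+1) = P(i) + (3^i(8i + 20)) = (4·3^i(i + 1) - 4) + (3^i(8i + 20)).
Simplifying, P(i+1) = 12·3^i·i + 24·3^i - 4 = 4·3^(i+1)((i+1) + 1) - 4,
which is the closed form with r = i+1.
Hence, by induction on r, the claim holds for every r ≥ 1.

P(r) = 4·3^r(r + 1) - 4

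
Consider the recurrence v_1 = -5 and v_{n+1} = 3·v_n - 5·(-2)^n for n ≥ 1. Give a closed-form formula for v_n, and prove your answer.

Computing the first terms: v_1 = -5, v_2 = -5, v_3 = -35. This suggests v_n = (-2)^n - 3^n.
When n = 1: the formula gives -5 = -5 = v_1.
Inductive step: suppose the statement holds for some m ≥ 1, so v_m = (-2)^m - 3^m.
Then v_{m+1} = 3·v_m - 5·(-2)^m = 3·((-2)^m - 3^m) - 5·(-2)^m = (-2)^(m + 1) - 3^(m + 1),
which is the claimed formula at n = m+1.
Hence, by induction on n, the claim holds for every n ≥ 1.

v_n = (-2)^n - 3^n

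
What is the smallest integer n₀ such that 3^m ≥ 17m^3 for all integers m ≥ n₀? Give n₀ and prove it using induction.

At m = 8: 6561 < 8704, so the inequality fails and n₀ ≥ 9. We prove 3^m ≥ 17m^3 for all m ≥ 9.
Base step (m = 9): 3^m = 19683 and 17m^3 = 12393, so 19683 ≥ 12393.
For the inductive step, assume it holds for an arbitrary j ≥ 9, so 3^j ≥ 17j^3.
Then 3^(j + 1) = 3·(3^j) ≥ 3·(17j^3).
Also, for j ≥ 9 we have 3·(17j^3) ≥ 17(j+1)^3, since 3 ≥ (1 + 1/j)^3 for all j ≥ 9.
Combining, 3^(j + 1) ≥ 17(j+1)^3.
Hence, by induction on m, the claim holds for every m ≥ 9.
Hence the smallest such n₀ is 9.

n₀ = 9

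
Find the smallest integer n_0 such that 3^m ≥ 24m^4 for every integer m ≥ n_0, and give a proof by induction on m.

n_0 = 12

At m = 11: 177147 < 351384, so the inequality fails and n_0 ≥ 12. We prove 3^m ≥ 24m^4 for all m ≥ 12.
When m = 12: 3^m = 531441 and 24m^4 = 497664, so 531441 ≥ 497664.
Inductive step: suppose the statement holds for some k ≥ 12, so 3^k ≥ 24k^4.
Then 3^(k + 1) = 3·(3^k) ≥ 3·(24k^4).
Also, for k ≥ 12 we have 3·(24k^4) ≥ 24(k+1)^4, since 3 ≥ (1 + 1/k)^4 for all k ≥ 12.
Combining, 3^(k + 1) ≥ 24(k+1)^4.
By induction, the statement is established for all m ≥ 12.
Hence the smallest such n_0 is 12.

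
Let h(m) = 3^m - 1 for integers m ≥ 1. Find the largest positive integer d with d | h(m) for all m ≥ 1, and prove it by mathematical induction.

Computing the first values: h(1) = 2 and h(2) = 8; gcd(2, 8) = 2, so d ≤ 2.
We prove 2 | 3^m - 1 for all m ≥ 1 by induction on m.
Base step (m = 1): h(1) = 2 = 2·(1), so 2 | h(1).
Inductive step: suppose the statement holds for some r ≥ 1, i.e. 2 | h(r). Then
3^{r+1} − 1^{r+1} = 3·3^r − 1·1^r = 3·(3^r − 1^r) + (2)·1^r. The first term is divisible by 2 by the inductive hypothesis, and the second term (2)·1^r is divisible by 2 since 2 | 2. Hence 2 | h(r+1).
By the principle of mathematical induction, the result holds for all m ≥ 1.
Therefore the largest such d is 2.

d = 2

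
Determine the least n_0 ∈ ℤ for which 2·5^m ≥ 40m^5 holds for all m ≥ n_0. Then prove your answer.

n_0 = 9

At m = 8: 781250 < 1310720, so the inequality fails and n_0 ≥ 9. We prove 2·5^m ≥ 40m^5 for all m ≥ 9.
For the base case m = 9: 2·5^m = 3906250 and 40m^5 = 2361960, so 3906250 ≥ 2361960.
For the inductive step, assume it holds for an arbitrary i ≥ 9, so 2·5^i ≥ 40i^5.
Then 2·5^(i + 1) = 5·(2·5^i) ≥ 5·(40i^5).
Also, for i ≥ 9 we have 5·(40i^5) ≥ 40(i+1)^5, since 5 ≥ (1 + 1/i)^5 for all i ≥ 9.
Combining, 2·5^(i + 1) ≥ 40(i+1)^5.
By induction, the statement is established for all m ≥ 9.
Hence the smallest such n_0 is 9.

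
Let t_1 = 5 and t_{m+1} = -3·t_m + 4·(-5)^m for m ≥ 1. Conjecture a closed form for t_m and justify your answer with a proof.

Computing the first terms: t_1 = 5, t_2 = -35, t_3 = 205. This suggests t_m = -5(-3)^(m - 1) - 2(-5)^m.
Base step (m = 1): the formula gives 5 = 5 = t_1.
For the inductive step, assume it holds for an arbitrary k ≥ 1, so t_k = -5(-3)^(k - 1) - 2(-5)^k.
Then t_{k+1} = -3·t_k + 4·(-5)^k = -3·(-5(-3)^(k - 1) - 2(-5)^k) + 4·(-5)^k = -5(-3)^k - 2(-5)^(k + 1) = -5(-3)^((k+1) - 1) - 2(-5)^(k+1),
which is the claimed formula at m = k+1.
This completes the induction.

t_m = -5(-3)^(m - 1) - 2(-5)^m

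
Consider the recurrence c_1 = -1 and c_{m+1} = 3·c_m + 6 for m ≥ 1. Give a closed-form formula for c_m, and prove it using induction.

Computing the first terms: c_1 = -1, c_2 = 3, c_3 = 15. This suggests c_m = 2·3^(m - 1) - 3.
Base step (m = 1): the formula gives -1 = -1 = c_1.
Inductive step: suppose the statement holds for some i ≥ 1, so c_i = 2·3^(i - 1) - 3.
Then c_{i+1} = 3·c_i + 6 = 3·(2·3^(i - 1) - 3) + 6 = 2·3^i - 3 = 2·3^((i+1) - 1) - 3,
which is the claimed formula at m = i+1.
By induction, the statement is established for all m ≥ 1.

c_m = 2·3^(m - 1) - 3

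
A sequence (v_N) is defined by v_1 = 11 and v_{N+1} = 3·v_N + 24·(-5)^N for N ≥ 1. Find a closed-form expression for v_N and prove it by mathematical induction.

Computing the first terms: v_1 = 11, v_2 = -87, v_3 = 339. This suggests v_N = -3(-5)^N - 4·3^(N - 1).
Base case (N = 1): the formula gives 11 = 11 = v_1.
Inductive step: suppose the statement holds for some k ≥ 1, so v_k = -3(-5)^k - 4·3^(k - 1).
Then v_{k+1} = 3·v_k + 24·(-5)^k = 3·(-3(-5)^k - 4·3^(k - 1)) + 24·(-5)^k = -3(-5)^(k + 1) - 4·3^k = -3(-5)^(k+1) - 4·3^((k+1) - 1),
which is the claimed formula at N = k+1.
By induction, the statement is established for all N ≥ 1.

v_N = -3(-5)^N - 4·3^(N - 1)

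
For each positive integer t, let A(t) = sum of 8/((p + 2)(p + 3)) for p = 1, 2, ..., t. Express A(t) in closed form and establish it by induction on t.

We claim A(t) = 8t/(3(t + 3)) for all t ≥ 1.
Base step (t = 1): A(1) = 2/3, and the closed form gives 2/3. They agree.
Inductive step: suppose the statement holds for some p ≥ 1, so A(p) = 8p/(3(p + 3)).
Then A(p+1) = A(p) + (8/((p + 3)(p + 4))) = (8p/(3(p + 3))) + (8/((p + 3)(p + 4))).
Simplifying, A(p+1) = 8(p + 1)/(3(p + 4)) = 8(p+1)/(3((p+1) + 3)),
which is the closed form with t = p+1.
By the principle of mathematical induction, the result holds for all t ≥ 1.

A(t) = 8t/(3(t + 3))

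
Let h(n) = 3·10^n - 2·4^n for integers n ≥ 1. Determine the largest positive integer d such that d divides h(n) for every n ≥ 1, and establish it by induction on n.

Computing the first values: h(1) = 22 and h(2) = 268; gcd(22, 268) = 2, so d ≤ 2.
We prove 2 | 3·10^n - 2·4^n for all n ≥ 1 by induction on n.
Base step (n = 1): h(1) = 22 = 2·(11), so 2 | h(1).
Inductive step: assume the claim holds for n = i, i.e. 2 | h(i). Then
h(i+1) − 10·h(i) = (3·10^(i+1) - 2·4^(i+1)) − 10·(3·10^i - 2·4^i) = (-2)·4^i·(4 − 10) = (12)·4^i. Since 2 | h(i) by the inductive hypothesis, 2 | 10·h(i); and 2 | 12 since 12 = 2·6. Therefore 2 | h(i+1).
By the principle of mathematical induction, the result holds for all n ≥ 1.
Therefore the largest such d is 2.

d = 2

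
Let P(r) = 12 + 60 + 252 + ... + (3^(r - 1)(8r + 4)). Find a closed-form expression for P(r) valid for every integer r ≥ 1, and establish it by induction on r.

We claim P(r) = 4·3^r·r for all r ≥ 1.
Base step (r = 1): P(1) = 12, and the closed form gives 12. They agree.
For the inductive step, assume it holds for an arbitrary p ≥ 1, so P(p) = 4·3^p·p.
Then P(p+1) = P(p) + (3^p(8p + 12)) = (4·3^p·p) + (3^p(8p + 12)).
Simplifying, P(p+1) = 12·3^p(p + 1) = 4·3^(p+1)·(p+1),
which is the closed form with r = p+1.
By the principle of mathematical induction, the result holds for all r ≥ 1.

P(r) = 4·3^r·r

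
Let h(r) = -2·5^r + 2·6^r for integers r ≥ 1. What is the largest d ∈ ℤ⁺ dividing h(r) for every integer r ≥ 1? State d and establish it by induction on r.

d = 2

Computing the first values: h(1) = 2 and h(2) = 22; gcd(2, 22) = 2, so d ≤ 2.
We prove 2 | -2·5^r + 2·6^r for all r ≥ 1 by induction on r.
When r = 1: h(1) = 2 = 2·(1), so 2 | h(1).
Inductive step: assume the claim holds for r = j, i.e. 2 | h(j). Then
h(j+1) − 6·h(j) = (-2·5^(j+1) + 2·6^(j+1)) − 6·(-2·5^j + 2·6^j) = (-2)·5^j·(5 − 6) = (2)·5^j. Since 2 | h(j) by the inductive hypothesis, 2 | 6·h(j); and 2 | 2 since 2 = 2·1. Therefore 2 | h(j+1).
By induction, the statement is established for all r ≥ 1.
Therefore the largest such d is 2.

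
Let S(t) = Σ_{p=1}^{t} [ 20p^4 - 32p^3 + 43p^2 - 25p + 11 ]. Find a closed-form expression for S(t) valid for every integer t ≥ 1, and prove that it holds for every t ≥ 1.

S(t) = t(4t^4 + 2t^3 + 5t^2 + t + 5)

We claim S(t) = t(4t^4 + 2t^3 + 5t^2 + t + 5) for all t ≥ 1.
Base step (t = 1): S(1) = 17, and the closed form gives 17. They agree.
For the inductive step, assume it holds for an arbitrary p ≥ 1, so S(p) = p(4p^4 + 2p^3 + 5p^2 + p + 5).
Then S(p+1) = S(p) + (20p^4 + 48p^3 + 67p^2 + 45p + 17) = (p(4p^4 + 2p^3 + 5p^2 + p + 5)) + (20p^4 + 48p^3 + 67p^2 + 45p + 17).
Simplifying, S(p+1) = (p + 1)(4p^4 + 18p^3 + 35p^2 + 33p + 17) = (p+1)(4(p+1)^4 + 2(p+1)^3 + 5(p+1)^2 + (p+1) + 5),
which is the closed form with t = p+1.
By the principle of mathematical induction, the result holds for all t ≥ 1.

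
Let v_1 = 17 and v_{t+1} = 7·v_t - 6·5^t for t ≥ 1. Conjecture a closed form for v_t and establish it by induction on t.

Computing the first terms: v_1 = 17, v_2 = 89, v_3 = 473. This suggests v_t = 3·5^t + 2·7^(t - 1).
For the base case t = 1: the formula gives 17 = 17 = v_1.
Suppose the result is true for t = j, so v_j = 3·5^j + 2·7^(j - 1).
Then v_{j+1} = 7·v_j - 6·5^j = 7·(3·5^j + 2·7^(j - 1)) - 6·5^j = 3·5^(j + 1) + 2·7^j = 3·5^(j+1) + 2·7^((j+1) - 1),
which is the claimed formula at t = j+1.
By the principle of mathematical induction, the result holds for all t ≥ 1.

v_t = 3·5^t + 2·7^(t - 1)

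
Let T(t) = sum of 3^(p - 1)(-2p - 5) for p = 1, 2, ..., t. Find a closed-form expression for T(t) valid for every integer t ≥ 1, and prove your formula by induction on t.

We claim T(t) = -3^t(t + 2) + 2 for all t ≥ 1.
When t = 1: T(1) = -7, and the closed form gives -7. They agree.
Suppose the result is true for t = p, so T(p) = -3^p(p + 2) + 2.
Then T(p+1) = T(p) + (3^p(-2p - 7)) = (-3^p(p + 2) + 2) + (3^p(-2p - 7)).
Simplifying, T(p+1) = -3^(p + 1)p - 3^(p + 2) + 2 = -3^(p+1)((p+1) + 2) + 2,
which is the closed form with t = p+1.
Hence, by induction on t, the claim holds for every t ≥ 1.

T(t) = -3^t(t + 2) + 2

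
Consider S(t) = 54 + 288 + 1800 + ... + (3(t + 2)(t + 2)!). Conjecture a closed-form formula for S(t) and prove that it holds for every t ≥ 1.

We claim S(t) = 3(t + 3)! - 18 for all t ≥ 1.
For the base case t = 1: S(1) = 54, and the closed form gives 54. They agree.
Suppose the result is true for t = k, so S(k) = 3(k + 3)! - 18.
Then S(k+1) = S(k) + (3(k + 3)(k + 3)!) = (3(k + 3)! - 18) + (3(k + 3)(k + 3)!).
Simplifying, S(k+1) = 3((k+1) + 3)! - 18,
which is the closed form with t = k+1.
By the principle of mathematical induction, the result holds for all t ≥ 1.

S(t) = 3(t + 3)! - 18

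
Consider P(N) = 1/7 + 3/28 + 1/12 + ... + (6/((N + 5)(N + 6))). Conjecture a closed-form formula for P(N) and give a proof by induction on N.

We claim P(N) = N/(N + 6) for all N ≥ 1.
Base step (N = 1): P(1) = 1/7, and the closed form gives 1/7. They agree.
Inductive step: assume the claim holds for N = j, so P(j) = j/(j + 6).
Then P(j+1) = P(j) + (6/((j + 6)(j + 7))) = (j/(j + 6)) + (6/((j + 6)(j + 7))).
Simplifying, P(j+1) = (j + 1)/(j + 7) = (j+1)/((j+1) + 6),
which is the closed form with N = j+1.
By induction, the statement is established for all N ≥ 1.

P(N) = N/(N + 6)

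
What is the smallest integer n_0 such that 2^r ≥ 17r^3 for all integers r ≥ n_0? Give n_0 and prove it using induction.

At r = 16: 65536 < 69632, so the inequality fails and n_0 ≥ 17. We prove 2^r ≥ 17r^3 for all r ≥ 17.
When r = 17: 2^r = 131072 and 17r^3 = 83521, so 131072 ≥ 83521.
For the inductive step, assume it holds for an arbitrary m ≥ 17, so 2^m ≥ 17m^3.
Then 2^(m + 1) = 2·(2^m) ≥ 2·(17m^3).
Also, for m ≥ 17 we have 2·(17m^3) ≥ 17(m+1)^3, since 2 ≥ (1 + 1/m)^3 for all m ≥ 17.
Combining, 2^(m + 1) ≥ 17(m+1)^3.
By the principle of mathematical induction, the result holds for all r ≥ 17.
Hence the smallest such n_0 is 17.

n_0 = 17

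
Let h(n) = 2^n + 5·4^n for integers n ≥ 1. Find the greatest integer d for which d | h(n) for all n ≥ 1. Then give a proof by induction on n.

Computing the first values: h(1) = 22 and h(2) = 84; gcd(22, 84) = 2, so d ≤ 2.
We prove 2 | 2^n + 5·4^n for all n ≥ 1 by induction on n.
Base step (n = 1): h(1) = 22 = 2·(11), so 2 | h(1).
For the inductive step, assume it holds for an arbitrary m ≥ 1, i.e. 2 | h(m). Then
h(m+1) − 4·h(m) = (2^(m+1) + 5·4^(m+1)) − 4·(2^m + 5·4^m) = (1)·2^m·(2 − 4) = (-2)·2^m. Since 2 | h(m) by the inductive hypothesis, 2 | 4·h(m); and 2 | -2 since -2 = 2·-1. Therefore 2 | h(m+1).
Hence, by induction on n, the claim holds for every n ≥ 1.
Therefore the largest such d is 2.

d = 2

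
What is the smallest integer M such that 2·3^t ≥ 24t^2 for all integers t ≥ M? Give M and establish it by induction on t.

M = 6

At t = 5: 486 < 600, so the inequality fails and M ≥ 6. We prove 2·3^t ≥ 24t^2 for all t ≥ 6.
When t = 6: 2·3^t = 1458 and 24t^2 = 864, so 1458 ≥ 864.
Suppose the result is true for t = k, so 2·3^k ≥ 24k^2.
Then 2·3^(k + 1) = 3·(2·3^k) ≥ 3·(24k^2).
Also, for k ≥ 6 we have 3·(24k^2) ≥ 24(k+1)^2, since 3 ≥ (1 + 1/k)^2 for all k ≥ 6.
Combining, 2·3^(k + 1) ≥ 24(k+1)^2.
This completes the induction.
Hence the smallest such M is 6.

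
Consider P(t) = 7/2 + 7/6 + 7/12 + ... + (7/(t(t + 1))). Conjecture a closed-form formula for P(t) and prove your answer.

P(t) = 7t/(t + 1)

We claim P(t) = 7t/(t + 1) for all t ≥ 1.
When t = 1: P(1) = 7/2, and the closed form gives 7/2. They agree.
Suppose the result is true for t = j, so P(j) = 7j/(j + 1).
Then P(j+1) = P(j) + (7/((j + 1)(j + 2))) = (7j/(j + 1)) + (7/((j + 1)(j + 2))).
Simplifying, P(j+1) = 7(j + 1)/(j + 2) = 7(j+1)/((j+1) + 1),
which is the closed form with t = j+1.
By the principle of mathematical induction, the result holds for all t ≥ 1.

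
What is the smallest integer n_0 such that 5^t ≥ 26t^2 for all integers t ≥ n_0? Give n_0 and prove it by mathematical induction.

n_0 = 4

At t = 3: 125 < 234, so the inequality fails and n_0 ≥ 4. We prove 5^t ≥ 26t^2 for all t ≥ 4.
When t = 4: 5^t = 625 and 26t^2 = 416, so 625 ≥ 416.
Suppose the result is true for t = i, so 5^i ≥ 26i^2.
Then 5^(i + 1) = 5·(5^i) ≥ 5·(26i^2).
Also, for i ≥ 4 we have 5·(26i^2) ≥ 26(i+1)^2, since 5 ≥ (1 + 1/i)^2 for all i ≥ 4.
Combining, 5^(i + 1) ≥ 26(i+1)^2.
This completes the induction.
Hence the smallest such n_0 is 4.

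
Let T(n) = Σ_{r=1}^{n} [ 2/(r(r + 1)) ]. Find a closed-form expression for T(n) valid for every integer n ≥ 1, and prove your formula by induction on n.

We claim T(n) = 2n/(n + 1) for all n ≥ 1.
Base case (n = 1): T(1) = 1, and the closed form gives 1. They agree.
Inductive step: suppose the statement holds for some r ≥ 1, so T(r) = 2r/(r + 1).
Then T(r+1) = T(r) + (2/((r + 1)(r + 2))) = (2r/(r + 1)) + (2/((r + 1)(r + 2))).
Simplifying, T(r+1) = 2(r + 1)/(r + 2) = 2(r+1)/((r+1) + 1),
which is the closed form with n = r+1.
This completes the induction.

T(n) = 2n/(n + 1)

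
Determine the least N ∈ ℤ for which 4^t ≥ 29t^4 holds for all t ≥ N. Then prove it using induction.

N = 9

At t = 8: 65536 < 118784, so the inequality fails and N ≥ 9. We prove 4^t ≥ 29t^4 for all t ≥ 9.
When t = 9: 4^t = 262144 and 29t^4 = 190269, so 262144 ≥ 190269.
Inductive step: assume the claim holds for t = m, so 4^m ≥ 29m^4.
Then 4^(m + 1) = 4·(4^m) ≥ 4·(29m^4).
Also, for m ≥ 9 we have 4·(29m^4) ≥ 29(m+1)^4, since 4 ≥ (1 + 1/m)^4 for all m ≥ 9.
Combining, 4^(m + 1) ≥ 29(m+1)^4.
By the principle of mathematical induction, the result holds for all t ≥ 9.
Hence the smallest such N is 9.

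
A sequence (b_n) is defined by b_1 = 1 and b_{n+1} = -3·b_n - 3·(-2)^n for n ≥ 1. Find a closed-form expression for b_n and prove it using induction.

Computing the first terms: b_1 = 1, b_2 = 3, b_3 = -21. This suggests b_n = -3(-2)^n - 5(-3)^(n - 1).
When n = 1: the formula gives 1 = 1 = b_1.
For the inductive step, assume it holds for an arbitrary j ≥ 1, so b_j = -3(-2)^j - 5(-3)^(j - 1).
Then b_{j+1} = -3·b_j - 3·(-2)^j = -3·(-3(-2)^j - 5(-3)^(j - 1)) - 3·(-2)^j = -3(-2)^(j + 1) - 5(-3)^j = -3(-2)^(j+1) - 5(-3)^((j+1) - 1),
which is the claimed formula at n = j+1.
Hence, by induction on n, the claim holds for every n ≥ 1.

b_n = -3(-2)^n - 5(-3)^(n - 1)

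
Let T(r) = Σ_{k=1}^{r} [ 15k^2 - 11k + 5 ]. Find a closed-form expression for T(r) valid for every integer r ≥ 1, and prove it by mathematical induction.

T(r) = r(5r^2 + 2r + 2)

We claim T(r) = r(5r^2 + 2r + 2) for all r ≥ 1.
Base step (r = 1): T(1) = 9, and the closed form gives 9. They agree.
Inductive step: suppose the statement holds for some k ≥ 1, so T(k) = k(5k^2 + 2k + 2).
Then T(k+1) = T(k) + (15k^2 + 19k + 9) = (k(5k^2 + 2k + 2)) + (15k^2 + 19k + 9).
Simplifying, T(k+1) = (k + 1)(5k^2 + 12k + 9) = (k+1)(5(k+1)^2 + 2(k+1) + 2),
which is the closed form with r = k+1.
By the principle of mathematical induction, the result holds for all r ≥ 1.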